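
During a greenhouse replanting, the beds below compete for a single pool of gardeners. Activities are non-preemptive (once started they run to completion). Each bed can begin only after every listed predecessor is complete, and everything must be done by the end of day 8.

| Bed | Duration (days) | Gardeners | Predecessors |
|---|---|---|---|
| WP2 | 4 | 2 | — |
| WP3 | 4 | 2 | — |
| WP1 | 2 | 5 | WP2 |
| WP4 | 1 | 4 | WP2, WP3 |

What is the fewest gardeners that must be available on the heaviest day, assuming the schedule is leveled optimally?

5

Early-start (WP2@1, WP3@1, WP1@5, WP4@5) gives peak 9: d1:4  d2:4  d3:4  d4:4  d5:9  d6:5  d7:0  d8:0.
Shift WP4→7.
Schedule WP2@1, WP3@1, WP1@5, WP4@7: d1:4  d2:4  d3:4  d4:4  d5:5  d6:5  d7:4  d8:0 — peak 5.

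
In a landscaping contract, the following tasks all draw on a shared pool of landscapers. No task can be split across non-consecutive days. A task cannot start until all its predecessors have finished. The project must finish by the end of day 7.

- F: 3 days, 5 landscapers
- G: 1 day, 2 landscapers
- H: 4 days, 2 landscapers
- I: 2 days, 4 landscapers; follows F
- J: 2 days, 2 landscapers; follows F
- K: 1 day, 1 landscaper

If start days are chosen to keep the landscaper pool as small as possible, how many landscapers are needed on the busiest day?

6

Early-start (F@1, G@1, H@1, I@4, J@4, K@1) gives peak 10: d1:10  d2:7  d3:7  d4:8  d5:6  d6:0  d7:0.
Shift G→4, H→4, I→6.
Schedule F@1, G@4, H@4, I@6, J@4, K@1: d1:6  d2:5  d3:5  d4:6  d5:4  d6:6  d7:6 — peak 6.
Total landscaper-days = 38 over 7 days ⇒ peak ≥ ⌈38/7⌉ = 6, so 6 is optimal.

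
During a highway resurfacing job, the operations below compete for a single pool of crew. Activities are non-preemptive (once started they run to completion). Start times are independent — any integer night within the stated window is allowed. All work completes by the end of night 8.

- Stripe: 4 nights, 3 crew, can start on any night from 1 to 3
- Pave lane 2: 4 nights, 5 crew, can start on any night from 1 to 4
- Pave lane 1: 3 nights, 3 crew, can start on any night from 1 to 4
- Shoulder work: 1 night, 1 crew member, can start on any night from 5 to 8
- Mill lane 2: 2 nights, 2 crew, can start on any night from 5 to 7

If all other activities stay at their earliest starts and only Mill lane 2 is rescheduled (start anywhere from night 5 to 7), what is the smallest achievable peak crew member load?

Mill lane 2@5: n1:11  n2:11  n3:11  n4:8  n5:3  n6:2  n7:0  n8:0 → peak 11
Mill lane 2@6: n1:11  n2:11  n3:11  n4:8  n5:1  n6:2  n7:2  n8:0 → peak 11
Mill lane 2@7: n1:11  n2:11  n3:11  n4:8  n5:1  n6:0  n7:2  n8:2 → peak 11
Best is Mill lane 2@5, peak 11.

11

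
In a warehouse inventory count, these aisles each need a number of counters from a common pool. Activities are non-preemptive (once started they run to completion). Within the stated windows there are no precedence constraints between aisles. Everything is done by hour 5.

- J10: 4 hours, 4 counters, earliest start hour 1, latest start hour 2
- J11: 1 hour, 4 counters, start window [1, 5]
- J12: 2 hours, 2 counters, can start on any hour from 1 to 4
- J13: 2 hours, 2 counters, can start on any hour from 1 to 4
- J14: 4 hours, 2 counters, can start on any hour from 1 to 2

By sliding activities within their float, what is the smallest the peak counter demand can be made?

8

Early-start (J10@1, J11@1, J12@1, J13@1, J14@1) gives peak 14: h1:14  h2:10  h3:6  h4:6  h5:0.
Shift J12→2, J13→4, J14→2.
Schedule J10@1, J11@1, J12@2, J13@4, J14@2: h1:8  h2:8  h3:8  h4:8  h5:4 — peak 8.
Total counter-hours = 36 over 5 hours ⇒ peak ≥ ⌈36/5⌉ = 8, so 8 is optimal.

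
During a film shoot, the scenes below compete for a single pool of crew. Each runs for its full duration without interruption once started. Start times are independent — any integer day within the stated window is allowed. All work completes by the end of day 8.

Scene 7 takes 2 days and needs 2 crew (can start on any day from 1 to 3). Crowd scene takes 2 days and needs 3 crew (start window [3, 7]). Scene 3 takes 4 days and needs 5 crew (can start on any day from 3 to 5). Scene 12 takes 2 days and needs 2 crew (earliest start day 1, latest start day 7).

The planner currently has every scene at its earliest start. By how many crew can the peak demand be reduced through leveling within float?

Early-start peak: d1:4  d2:4  d3:8  d4:8  d5:5  d6:5  d7:0  d8:0 ⇒ 8.
Leveled (Scene 7@1, Crowd scene@3, Scene 3@5, Scene 12@1): d1:4  d2:4  d3:3  d4:3  d5:5  d6:5  d7:5  d8:5 ⇒ 5.
Reduction 8 − 5 = 3.

3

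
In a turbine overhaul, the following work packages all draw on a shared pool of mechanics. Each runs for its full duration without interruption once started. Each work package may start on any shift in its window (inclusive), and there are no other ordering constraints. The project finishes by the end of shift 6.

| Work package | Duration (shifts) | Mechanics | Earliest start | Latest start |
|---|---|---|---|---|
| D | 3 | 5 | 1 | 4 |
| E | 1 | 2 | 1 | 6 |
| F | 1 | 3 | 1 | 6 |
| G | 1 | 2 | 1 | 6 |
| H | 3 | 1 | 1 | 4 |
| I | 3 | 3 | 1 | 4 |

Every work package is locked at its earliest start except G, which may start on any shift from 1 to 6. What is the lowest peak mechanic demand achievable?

14

G@1: s1:16  s2:9  s3:9  s4:0  s5:0  s6:0 → peak 16
G@2: s1:14  s2:11  s3:9  s4:0  s5:0  s6:0 → peak 14
G@3: s1:14  s2:9  s3:11  s4:0  s5:0  s6:0 → peak 14
G@4: s1:14  s2:9  s3:9  s4:2  s5:0  s6:0 → peak 14
G@5: s1:14  s2:9  s3:9  s4:0  s5:2  s6:0 → peak 14
G@6: s1:14  s2:9  s3:9  s4:0  s5:0  s6:2 → peak 14
Best is G@2, peak 14.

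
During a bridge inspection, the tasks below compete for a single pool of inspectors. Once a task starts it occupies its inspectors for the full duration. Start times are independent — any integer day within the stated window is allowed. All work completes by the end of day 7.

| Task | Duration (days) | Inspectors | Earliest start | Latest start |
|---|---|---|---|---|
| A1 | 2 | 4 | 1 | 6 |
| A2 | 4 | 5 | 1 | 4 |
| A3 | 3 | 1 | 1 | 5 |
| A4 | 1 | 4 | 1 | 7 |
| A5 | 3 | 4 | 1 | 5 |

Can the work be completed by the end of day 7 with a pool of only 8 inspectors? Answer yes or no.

yes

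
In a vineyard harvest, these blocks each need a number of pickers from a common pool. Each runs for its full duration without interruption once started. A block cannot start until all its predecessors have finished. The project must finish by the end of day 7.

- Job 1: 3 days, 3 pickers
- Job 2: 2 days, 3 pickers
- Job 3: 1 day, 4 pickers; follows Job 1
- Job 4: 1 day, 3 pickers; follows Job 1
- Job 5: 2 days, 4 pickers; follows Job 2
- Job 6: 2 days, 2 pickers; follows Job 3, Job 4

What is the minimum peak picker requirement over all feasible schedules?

6

Early-start (Job 1@1, Job 2@1, Job 3@4, Job 4@4, Job 5@3, Job 6@5) gives peak 11: d1:6  d2:6  d3:7  d4:11  d5:2  d6:2  d7:0.
Shift Job 4→5, Job 5→6, Job 6→6.
Schedule Job 1@1, Job 2@1, Job 3@4, Job 4@5, Job 5@6, Job 6@6: d1:6  d2:6  d3:3  d4:4  d5:3  d6:6  d7:6 — peak 6.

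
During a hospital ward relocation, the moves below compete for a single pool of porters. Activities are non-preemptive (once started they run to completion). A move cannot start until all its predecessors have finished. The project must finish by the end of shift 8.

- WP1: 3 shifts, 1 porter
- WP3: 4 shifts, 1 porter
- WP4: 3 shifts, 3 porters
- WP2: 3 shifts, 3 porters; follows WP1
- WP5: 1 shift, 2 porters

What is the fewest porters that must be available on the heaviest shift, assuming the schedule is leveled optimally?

4

Early-start (WP1@1, WP3@1, WP4@1, WP2@4, WP5@1) gives peak 7: s1:7  s2:5  s3:5  s4:4  s5:3  s6:3  s7:0  s8:0.
Shift WP3→4, WP5→7.
Schedule WP1@1, WP3@4, WP4@1, WP2@4, WP5@7: s1:4  s2:4  s3:4  s4:4  s5:4  s6:4  s7:3  s8:0 — peak 4.
Total porter-shifts = 27 over 8 shifts ⇒ peak ≥ ⌈27/8⌉ = 4, so 4 is optimal.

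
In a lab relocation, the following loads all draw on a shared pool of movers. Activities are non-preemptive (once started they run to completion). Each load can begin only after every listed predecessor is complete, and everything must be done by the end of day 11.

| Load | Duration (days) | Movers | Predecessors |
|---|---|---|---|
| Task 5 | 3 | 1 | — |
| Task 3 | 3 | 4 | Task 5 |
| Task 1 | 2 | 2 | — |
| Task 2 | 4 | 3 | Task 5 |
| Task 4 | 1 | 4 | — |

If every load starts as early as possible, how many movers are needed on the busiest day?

7

Early-start schedule: Task 5@1, Task 3@4, Task 1@1, Task 2@4, Task 4@1.
Load per day: day 1: 7, day 2: 3, day 3: 1, day 4: 7, day 5: 7, day 6: 7, day 7: 3, day 8: 0, day 9: 0, day 10: 0, day 11: 0.
Peak is 7.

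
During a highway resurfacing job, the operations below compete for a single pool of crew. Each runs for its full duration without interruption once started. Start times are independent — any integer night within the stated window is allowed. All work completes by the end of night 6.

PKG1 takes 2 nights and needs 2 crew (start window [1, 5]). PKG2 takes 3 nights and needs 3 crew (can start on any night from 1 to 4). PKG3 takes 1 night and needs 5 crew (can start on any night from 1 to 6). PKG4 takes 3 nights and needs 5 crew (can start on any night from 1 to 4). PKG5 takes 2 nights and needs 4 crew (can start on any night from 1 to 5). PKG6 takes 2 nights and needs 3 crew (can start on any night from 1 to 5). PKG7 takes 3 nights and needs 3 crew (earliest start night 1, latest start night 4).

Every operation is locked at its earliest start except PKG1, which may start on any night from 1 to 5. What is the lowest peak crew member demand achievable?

PKG1@1: n1:25  n2:20  n3:11  n4:0  n5:0  n6:0 → peak 25
PKG1@2: n1:23  n2:20  n3:13  n4:0  n5:0  n6:0 → peak 23
PKG1@3: n1:23  n2:18  n3:13  n4:2  n5:0  n6:0 → peak 23
PKG1@4: n1:23  n2:18  n3:11  n4:2  n5:2  n6:0 → peak 23
PKG1@5: n1:23  n2:18  n3:11  n4:0  n5:2  n6:2 → peak 23
Best is PKG1@2, peak 23.

23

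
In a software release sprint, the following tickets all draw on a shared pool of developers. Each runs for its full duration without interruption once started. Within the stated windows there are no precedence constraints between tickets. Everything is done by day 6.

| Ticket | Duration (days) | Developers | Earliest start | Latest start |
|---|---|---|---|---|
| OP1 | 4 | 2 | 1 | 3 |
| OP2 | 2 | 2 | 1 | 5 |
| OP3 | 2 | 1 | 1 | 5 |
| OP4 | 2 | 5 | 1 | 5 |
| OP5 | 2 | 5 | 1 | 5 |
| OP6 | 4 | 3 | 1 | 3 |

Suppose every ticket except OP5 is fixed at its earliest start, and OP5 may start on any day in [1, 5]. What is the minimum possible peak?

OP5@1: d1:18  d2:18  d3:5  d4:5  d5:0  d6:0 → peak 18
OP5@2: d1:13  d2:18  d3:10  d4:5  d5:0  d6:0 → peak 18
OP5@3: d1:13  d2:13  d3:10  d4:10  d5:0  d6:0 → peak 13
OP5@4: d1:13  d2:13  d3:5  d4:10  d5:5  d6:0 → peak 13
OP5@5: d1:13  d2:13  d3:5  d4:5  d5:5  d6:5 → peak 13
Best is OP5@3, peak 13.

13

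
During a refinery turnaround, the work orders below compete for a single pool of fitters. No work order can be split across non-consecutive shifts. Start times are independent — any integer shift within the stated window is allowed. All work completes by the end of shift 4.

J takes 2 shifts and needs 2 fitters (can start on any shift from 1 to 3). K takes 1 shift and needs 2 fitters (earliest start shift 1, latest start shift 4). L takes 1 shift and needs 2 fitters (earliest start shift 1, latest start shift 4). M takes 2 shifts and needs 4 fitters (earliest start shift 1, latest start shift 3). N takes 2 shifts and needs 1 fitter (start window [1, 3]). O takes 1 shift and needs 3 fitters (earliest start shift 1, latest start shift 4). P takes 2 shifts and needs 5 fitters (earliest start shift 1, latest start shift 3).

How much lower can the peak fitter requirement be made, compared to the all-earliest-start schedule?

11

Early-start peak: s1:19  s2:12  s3:0  s4:0 ⇒ 19.
Leveled (J@1, K@1, L@3, M@1, N@2, O@4, P@3): s1:8  s2:7  s3:8  s4:8 ⇒ 8.
Reduction 19 − 8 = 11.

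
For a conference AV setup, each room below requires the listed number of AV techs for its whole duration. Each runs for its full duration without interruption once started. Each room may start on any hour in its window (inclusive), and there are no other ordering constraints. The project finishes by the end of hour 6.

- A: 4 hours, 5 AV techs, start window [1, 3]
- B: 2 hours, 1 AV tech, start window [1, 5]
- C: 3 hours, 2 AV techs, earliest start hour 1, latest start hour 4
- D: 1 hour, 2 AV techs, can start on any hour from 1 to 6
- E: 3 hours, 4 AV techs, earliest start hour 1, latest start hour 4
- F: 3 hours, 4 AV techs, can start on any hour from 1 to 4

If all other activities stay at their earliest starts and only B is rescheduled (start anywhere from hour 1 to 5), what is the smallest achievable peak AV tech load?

17

B@1: h1:18  h2:16  h3:15  h4:5  h5:0  h6:0 → peak 18
B@2: h1:17  h2:16  h3:16  h4:5  h5:0  h6:0 → peak 17
B@3: h1:17  h2:15  h3:16  h4:6  h5:0  h6:0 → peak 17
B@4: h1:17  h2:15  h3:15  h4:6  h5:1  h6:0 → peak 17
B@5: h1:17  h2:15  h3:15  h4:5  h5:1  h6:1 → peak 17
Best is B@2, peak 17.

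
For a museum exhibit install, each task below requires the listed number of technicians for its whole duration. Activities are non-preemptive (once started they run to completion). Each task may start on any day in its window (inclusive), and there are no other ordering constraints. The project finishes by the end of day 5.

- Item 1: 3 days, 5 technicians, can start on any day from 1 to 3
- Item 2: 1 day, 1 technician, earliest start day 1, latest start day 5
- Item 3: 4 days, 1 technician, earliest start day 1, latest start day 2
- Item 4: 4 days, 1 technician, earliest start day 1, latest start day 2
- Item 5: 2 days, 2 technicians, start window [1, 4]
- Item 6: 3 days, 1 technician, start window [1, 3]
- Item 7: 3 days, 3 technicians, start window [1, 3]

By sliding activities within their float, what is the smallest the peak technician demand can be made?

11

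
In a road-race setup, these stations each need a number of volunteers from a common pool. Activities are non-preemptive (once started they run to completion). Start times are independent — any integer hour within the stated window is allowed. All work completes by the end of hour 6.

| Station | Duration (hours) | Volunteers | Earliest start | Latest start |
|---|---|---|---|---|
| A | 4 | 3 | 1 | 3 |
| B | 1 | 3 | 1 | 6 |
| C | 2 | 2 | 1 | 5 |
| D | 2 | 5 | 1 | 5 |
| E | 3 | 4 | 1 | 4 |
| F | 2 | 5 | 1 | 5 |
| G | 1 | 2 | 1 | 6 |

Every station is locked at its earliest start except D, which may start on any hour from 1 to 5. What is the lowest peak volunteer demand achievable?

D@1: h1:24  h2:19  h3:7  h4:3  h5:0  h6:0 → peak 24
D@2: h1:19  h2:19  h3:12  h4:3  h5:0  h6:0 → peak 19
D@3: h1:19  h2:14  h3:12  h4:8  h5:0  h6:0 → peak 19
D@4: h1:19  h2:14  h3:7  h4:8  h5:5  h6:0 → peak 19
D@5: h1:19  h2:14  h3:7  h4:3  h5:5  h6:5 → peak 19
Best is D@2, peak 19.

19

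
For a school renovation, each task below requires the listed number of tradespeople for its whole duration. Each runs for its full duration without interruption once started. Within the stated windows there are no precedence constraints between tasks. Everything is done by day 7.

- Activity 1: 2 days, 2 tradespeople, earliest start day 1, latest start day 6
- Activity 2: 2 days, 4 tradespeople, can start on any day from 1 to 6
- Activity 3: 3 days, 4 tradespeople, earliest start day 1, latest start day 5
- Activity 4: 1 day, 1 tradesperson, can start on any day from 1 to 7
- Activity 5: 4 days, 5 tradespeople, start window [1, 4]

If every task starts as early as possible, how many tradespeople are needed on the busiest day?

Early-start schedule: Activity 1@1, Activity 2@1, Activity 3@1, Activity 4@1, Activity 5@1.
Load per day: day 1: 16, day 2: 15, day 3: 9, day 4: 5, day 5: 0, day 6: 0, day 7: 0.
Peak is 16.

16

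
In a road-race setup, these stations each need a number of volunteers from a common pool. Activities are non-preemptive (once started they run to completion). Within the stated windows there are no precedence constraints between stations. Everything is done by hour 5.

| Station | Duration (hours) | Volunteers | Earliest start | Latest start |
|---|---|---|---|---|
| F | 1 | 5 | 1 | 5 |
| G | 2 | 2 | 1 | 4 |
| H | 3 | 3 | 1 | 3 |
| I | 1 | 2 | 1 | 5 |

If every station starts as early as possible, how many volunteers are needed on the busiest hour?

12

Early-start schedule: F@1, G@1, H@1, I@1.
Load per hour: hour 1: 12, hour 2: 5, hour 3: 3, hour 4: 0, hour 5: 0.
Peak is 12.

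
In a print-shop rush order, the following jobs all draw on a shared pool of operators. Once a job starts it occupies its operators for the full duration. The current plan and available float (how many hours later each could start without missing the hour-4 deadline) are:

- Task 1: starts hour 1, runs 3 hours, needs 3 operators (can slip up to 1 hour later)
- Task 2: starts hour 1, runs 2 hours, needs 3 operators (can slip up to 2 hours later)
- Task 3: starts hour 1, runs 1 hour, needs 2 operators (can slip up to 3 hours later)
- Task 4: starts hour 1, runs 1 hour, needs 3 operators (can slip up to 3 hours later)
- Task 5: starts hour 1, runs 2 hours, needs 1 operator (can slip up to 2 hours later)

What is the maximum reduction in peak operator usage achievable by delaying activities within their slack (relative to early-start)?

6

Early-start peak: h1:12  h2:7  h3:3  h4:0 ⇒ 12.
Leveled (Task 1@1, Task 2@1, Task 3@3, Task 4@4, Task 5@3): h1:6  h2:6  h3:6  h4:4 ⇒ 6.
Reduction 12 − 6 = 6.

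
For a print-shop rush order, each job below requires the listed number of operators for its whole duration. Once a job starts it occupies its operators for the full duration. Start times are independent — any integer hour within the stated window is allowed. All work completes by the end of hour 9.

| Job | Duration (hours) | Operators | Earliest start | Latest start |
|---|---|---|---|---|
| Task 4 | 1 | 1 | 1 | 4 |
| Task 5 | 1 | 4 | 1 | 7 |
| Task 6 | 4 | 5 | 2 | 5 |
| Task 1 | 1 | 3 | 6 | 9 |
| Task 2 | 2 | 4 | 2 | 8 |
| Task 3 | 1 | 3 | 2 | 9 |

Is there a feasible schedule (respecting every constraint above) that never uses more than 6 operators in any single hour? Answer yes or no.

Schedule Task 4@1, Task 5@1, Task 6@2, Task 1@6, Task 2@7, Task 3@9: h1:5  h2:5  h3:5  h4:5  h5:5  h6:3  h7:4  h8:4  h9:3 — peak 5 ≤ 6.

yes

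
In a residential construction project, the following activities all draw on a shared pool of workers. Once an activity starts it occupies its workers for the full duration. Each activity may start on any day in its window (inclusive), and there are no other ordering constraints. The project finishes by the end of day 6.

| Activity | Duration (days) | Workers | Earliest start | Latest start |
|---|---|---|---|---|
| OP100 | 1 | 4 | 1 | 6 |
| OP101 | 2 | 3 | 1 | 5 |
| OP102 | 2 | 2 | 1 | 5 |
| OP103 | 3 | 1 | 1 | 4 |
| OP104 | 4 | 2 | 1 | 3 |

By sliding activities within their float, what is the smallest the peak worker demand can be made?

Early-start (OP100@1, OP101@1, OP102@1, OP103@1, OP104@1) gives peak 12: d1:12  d2:8  d3:3  d4:2  d5:0  d6:0.
Shift OP101→2, OP102→4, OP103→4, OP104→2.
Schedule OP100@1, OP101@2, OP102@4, OP103@4, OP104@2: d1:4  d2:5  d3:5  d4:5  d5:5  d6:1 — peak 5.
Total worker-days = 25 over 6 days ⇒ peak ≥ ⌈25/6⌉ = 5, so 5 is optimal.

5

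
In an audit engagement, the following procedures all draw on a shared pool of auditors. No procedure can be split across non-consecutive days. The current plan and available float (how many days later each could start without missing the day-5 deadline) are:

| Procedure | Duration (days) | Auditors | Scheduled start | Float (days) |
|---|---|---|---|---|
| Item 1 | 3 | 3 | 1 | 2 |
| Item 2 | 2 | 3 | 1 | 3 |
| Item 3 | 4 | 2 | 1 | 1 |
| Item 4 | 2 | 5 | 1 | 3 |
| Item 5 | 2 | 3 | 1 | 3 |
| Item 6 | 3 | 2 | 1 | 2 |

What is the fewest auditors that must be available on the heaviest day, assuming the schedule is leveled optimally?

10

Early-start (Item 1@1, Item 2@1, Item 3@1, Item 4@1, Item 5@1, Item 6@1) gives peak 18: d1:18  d2:18  d3:7  d4:2  d5:0.
Shift Item 4→4, Item 5→3.
Schedule Item 1@1, Item 2@1, Item 3@1, Item 4@4, Item 5@3, Item 6@1: d1:10  d2:10  d3:10  d4:10  d5:5 — peak 10.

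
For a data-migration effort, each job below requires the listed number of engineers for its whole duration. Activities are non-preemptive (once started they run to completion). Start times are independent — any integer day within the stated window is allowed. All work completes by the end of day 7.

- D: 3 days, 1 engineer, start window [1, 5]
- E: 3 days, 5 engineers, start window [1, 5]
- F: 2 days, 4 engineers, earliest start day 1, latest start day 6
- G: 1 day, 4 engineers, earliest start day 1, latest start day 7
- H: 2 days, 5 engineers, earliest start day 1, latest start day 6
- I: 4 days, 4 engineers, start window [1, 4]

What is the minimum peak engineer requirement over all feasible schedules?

Early-start (D@1, E@1, F@1, G@1, H@1, I@1) gives peak 23: d1:23  d2:19  d3:10  d4:4  d5:0  d6:0  d7:0.
Shift E→3, H→6, I→4.
Schedule D@1, E@3, F@1, G@1, H@6, I@4: d1:9  d2:5  d3:6  d4:9  d5:9  d6:9  d7:9 — peak 9.

9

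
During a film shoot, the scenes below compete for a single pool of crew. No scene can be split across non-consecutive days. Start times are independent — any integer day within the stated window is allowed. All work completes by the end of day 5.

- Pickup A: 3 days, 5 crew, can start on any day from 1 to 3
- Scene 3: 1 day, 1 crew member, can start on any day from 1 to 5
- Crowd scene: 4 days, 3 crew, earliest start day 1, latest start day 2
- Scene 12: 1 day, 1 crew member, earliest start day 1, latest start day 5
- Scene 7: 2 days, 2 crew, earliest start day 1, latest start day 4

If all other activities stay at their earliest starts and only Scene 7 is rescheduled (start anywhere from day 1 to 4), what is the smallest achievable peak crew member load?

10

Scene 7@1: d1:12  d2:10  d3:8  d4:3  d5:0 → peak 12
Scene 7@2: d1:10  d2:10  d3:10  d4:3  d5:0 → peak 10
Scene 7@3: d1:10  d2:8  d3:10  d4:5  d5:0 → peak 10
Scene 7@4: d1:10  d2:8  d3:8  d4:5  d5:2 → peak 10
Best is Scene 7@2, peak 10.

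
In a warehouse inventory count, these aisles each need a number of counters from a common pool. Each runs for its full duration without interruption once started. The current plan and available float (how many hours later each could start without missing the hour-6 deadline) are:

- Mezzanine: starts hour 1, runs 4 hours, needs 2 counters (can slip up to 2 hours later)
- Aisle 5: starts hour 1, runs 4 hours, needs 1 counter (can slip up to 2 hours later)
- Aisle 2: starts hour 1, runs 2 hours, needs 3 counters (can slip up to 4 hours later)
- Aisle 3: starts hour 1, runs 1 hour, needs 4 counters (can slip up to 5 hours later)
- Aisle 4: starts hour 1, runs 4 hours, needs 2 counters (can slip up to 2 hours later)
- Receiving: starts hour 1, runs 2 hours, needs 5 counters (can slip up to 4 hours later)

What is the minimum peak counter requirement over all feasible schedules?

8

Early-start (Mezzanine@1, Aisle 5@1, Aisle 2@1, Aisle 3@1, Aisle 4@1, Receiving@1) gives peak 17: h1:17  h2:13  h3:5  h4:5  h5:0  h6:0.
Shift Aisle 2→2, Aisle 4→2, Receiving→5.
Schedule Mezzanine@1, Aisle 5@1, Aisle 2@2, Aisle 3@1, Aisle 4@2, Receiving@5: h1:7  h2:8  h3:8  h4:5  h5:7  h6:5 — peak 8.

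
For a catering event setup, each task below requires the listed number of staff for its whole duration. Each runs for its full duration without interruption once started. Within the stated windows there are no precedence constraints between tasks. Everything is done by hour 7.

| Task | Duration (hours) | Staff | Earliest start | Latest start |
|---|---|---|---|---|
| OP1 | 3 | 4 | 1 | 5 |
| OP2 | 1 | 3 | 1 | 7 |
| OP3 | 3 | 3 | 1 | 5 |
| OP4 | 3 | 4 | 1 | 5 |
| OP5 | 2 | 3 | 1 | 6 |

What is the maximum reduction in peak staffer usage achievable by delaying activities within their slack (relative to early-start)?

10

Early-start peak: h1:17  h2:14  h3:11  h4:0  h5:0  h6:0  h7:0 ⇒ 17.
Leveled (OP1@1, OP2@1, OP3@2, OP4@4, OP5@5): h1:7  h2:7  h3:7  h4:7  h5:7  h6:7  h7:0 ⇒ 7.
Reduction 17 − 7 = 10.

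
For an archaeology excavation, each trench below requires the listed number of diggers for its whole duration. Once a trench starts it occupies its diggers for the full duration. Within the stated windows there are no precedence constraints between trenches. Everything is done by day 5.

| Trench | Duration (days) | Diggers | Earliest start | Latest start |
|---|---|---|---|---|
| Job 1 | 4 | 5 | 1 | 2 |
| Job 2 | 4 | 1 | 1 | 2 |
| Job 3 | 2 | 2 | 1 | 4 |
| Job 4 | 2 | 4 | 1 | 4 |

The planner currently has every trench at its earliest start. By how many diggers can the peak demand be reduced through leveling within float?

Early-start peak: d1:12  d2:12  d3:6  d4:6  d5:0 ⇒ 12.
Leveled (Job 1@1, Job 2@1, Job 3@1, Job 4@3): d1:8  d2:8  d3:10  d4:10  d5:0 ⇒ 10.
Reduction 12 − 10 = 2.

2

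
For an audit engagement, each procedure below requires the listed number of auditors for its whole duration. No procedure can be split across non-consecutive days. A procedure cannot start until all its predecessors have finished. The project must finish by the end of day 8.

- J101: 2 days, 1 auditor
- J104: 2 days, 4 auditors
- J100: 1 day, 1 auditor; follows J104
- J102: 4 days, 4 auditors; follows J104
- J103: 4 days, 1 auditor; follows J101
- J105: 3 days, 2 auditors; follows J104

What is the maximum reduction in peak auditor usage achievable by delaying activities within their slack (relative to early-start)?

Early-start peak: d1:5  d2:5  d3:8  d4:7  d5:7  d6:5  d7:0  d8:0 ⇒ 8.
Leveled (J101@1, J104@1, J100@3, J102@3, J103@3, J105@4): d1:5  d2:5  d3:6  d4:7  d5:7  d6:7  d7:0  d8:0 ⇒ 7.
Reduction 8 − 7 = 1.

1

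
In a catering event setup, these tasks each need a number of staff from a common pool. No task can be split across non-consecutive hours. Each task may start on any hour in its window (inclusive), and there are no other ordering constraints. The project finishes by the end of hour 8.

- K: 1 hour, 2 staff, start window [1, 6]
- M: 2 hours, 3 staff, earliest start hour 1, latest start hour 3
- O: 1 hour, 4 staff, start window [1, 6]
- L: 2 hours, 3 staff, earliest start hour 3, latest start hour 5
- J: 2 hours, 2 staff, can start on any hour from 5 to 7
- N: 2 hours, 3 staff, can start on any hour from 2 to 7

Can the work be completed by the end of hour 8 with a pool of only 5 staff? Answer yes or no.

Schedule K@1, M@1, O@3, L@4, J@5, N@6: h1:5  h2:3  h3:4  h4:3  h5:5  h6:5  h7:3  h8:0 — peak 5 ≤ 5.

yes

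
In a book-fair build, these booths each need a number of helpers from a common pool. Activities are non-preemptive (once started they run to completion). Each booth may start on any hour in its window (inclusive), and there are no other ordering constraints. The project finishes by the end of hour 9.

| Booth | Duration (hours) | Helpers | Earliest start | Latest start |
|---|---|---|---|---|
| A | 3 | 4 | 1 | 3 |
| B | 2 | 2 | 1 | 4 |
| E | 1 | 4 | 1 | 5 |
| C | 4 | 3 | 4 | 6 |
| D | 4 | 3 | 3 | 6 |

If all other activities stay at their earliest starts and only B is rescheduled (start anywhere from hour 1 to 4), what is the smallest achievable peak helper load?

B@1: h1:10  h2:6  h3:7  h4:6  h5:6  h6:6  h7:3  h8:0  h9:0 → peak 10
B@2: h1:8  h2:6  h3:9  h4:6  h5:6  h6:6  h7:3  h8:0  h9:0 → peak 9
B@3: h1:8  h2:4  h3:9  h4:8  h5:6  h6:6  h7:3  h8:0  h9:0 → peak 9
B@4: h1:8  h2:4  h3:7  h4:8  h5:8  h6:6  h7:3  h8:0  h9:0 → peak 8
Best is B@4, peak 8.

8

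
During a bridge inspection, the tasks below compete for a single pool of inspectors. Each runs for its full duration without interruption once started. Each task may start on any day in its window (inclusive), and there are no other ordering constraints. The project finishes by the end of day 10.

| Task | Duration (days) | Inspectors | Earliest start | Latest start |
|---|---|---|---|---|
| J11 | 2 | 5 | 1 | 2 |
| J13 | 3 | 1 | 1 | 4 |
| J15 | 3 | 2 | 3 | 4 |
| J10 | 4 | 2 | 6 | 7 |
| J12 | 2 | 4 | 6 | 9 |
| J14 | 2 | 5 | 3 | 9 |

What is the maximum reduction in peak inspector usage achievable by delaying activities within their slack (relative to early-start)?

Early-start peak: d1:6  d2:6  d3:8  d4:7  d5:2  d6:6  d7:6  d8:2  d9:2  d10:0 ⇒ 8.
Leveled (J11@1, J13@1, J15@3, J10@6, J12@6, J14@4): d1:6  d2:6  d3:3  d4:7  d5:7  d6:6  d7:6  d8:2  d9:2  d10:0 ⇒ 7.
Reduction 8 − 7 = 1.

1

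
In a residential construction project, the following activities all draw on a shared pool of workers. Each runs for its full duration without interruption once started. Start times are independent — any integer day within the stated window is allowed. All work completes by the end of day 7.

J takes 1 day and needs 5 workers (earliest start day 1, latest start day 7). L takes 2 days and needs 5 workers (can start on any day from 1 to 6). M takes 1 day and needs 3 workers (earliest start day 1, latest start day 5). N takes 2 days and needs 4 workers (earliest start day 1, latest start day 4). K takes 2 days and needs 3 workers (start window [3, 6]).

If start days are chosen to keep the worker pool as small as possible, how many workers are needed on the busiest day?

6

Early-start (J@1, L@1, M@1, N@1, K@3) gives peak 17: d1:17  d2:9  d3:3  d4:3  d5:0  d6:0  d7:0.
Shift L→6, M→4, N→2, K→4.
Schedule J@1, L@6, M@4, N@2, K@4: d1:5  d2:4  d3:4  d4:6  d5:3  d6:5  d7:5 — peak 6.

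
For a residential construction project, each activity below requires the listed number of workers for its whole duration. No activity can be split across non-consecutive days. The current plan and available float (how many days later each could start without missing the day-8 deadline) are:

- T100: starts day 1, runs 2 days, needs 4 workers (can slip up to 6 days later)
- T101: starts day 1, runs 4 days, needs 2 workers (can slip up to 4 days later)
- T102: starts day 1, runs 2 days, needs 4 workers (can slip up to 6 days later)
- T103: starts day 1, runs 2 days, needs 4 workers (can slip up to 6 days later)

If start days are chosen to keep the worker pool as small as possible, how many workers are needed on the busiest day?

Early-start (T100@1, T101@1, T102@1, T103@1) gives peak 14: d1:14  d2:14  d3:2  d4:2  d5:0  d6:0  d7:0  d8:0.
Shift T102→3, T103→5.
Schedule T100@1, T101@1, T102@3, T103@5: d1:6  d2:6  d3:6  d4:6  d5:4  d6:4  d7:0  d8:0 — peak 6.

6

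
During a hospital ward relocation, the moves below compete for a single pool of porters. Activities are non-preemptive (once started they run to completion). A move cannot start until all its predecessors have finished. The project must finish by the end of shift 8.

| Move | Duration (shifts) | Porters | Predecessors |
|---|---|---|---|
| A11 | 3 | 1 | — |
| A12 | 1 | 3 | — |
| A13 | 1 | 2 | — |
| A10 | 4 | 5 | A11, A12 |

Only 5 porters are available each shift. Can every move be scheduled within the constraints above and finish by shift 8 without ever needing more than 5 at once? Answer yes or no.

Schedule A11@1, A12@1, A13@2, A10@4: s1:4  s2:3  s3:1  s4:5  s5:5  s6:5  s7:5  s8:0 — peak 5 ≤ 5.

yes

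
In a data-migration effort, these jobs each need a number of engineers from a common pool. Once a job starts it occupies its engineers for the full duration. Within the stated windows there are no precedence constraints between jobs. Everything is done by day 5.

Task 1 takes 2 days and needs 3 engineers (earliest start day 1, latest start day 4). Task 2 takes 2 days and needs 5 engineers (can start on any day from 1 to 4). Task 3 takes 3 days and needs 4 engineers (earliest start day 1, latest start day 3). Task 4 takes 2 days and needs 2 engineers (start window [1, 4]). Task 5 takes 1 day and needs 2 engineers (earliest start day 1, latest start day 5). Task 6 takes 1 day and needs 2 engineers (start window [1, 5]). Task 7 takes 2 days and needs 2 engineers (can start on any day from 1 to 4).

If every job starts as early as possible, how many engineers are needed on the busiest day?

Early-start schedule: Task 1@1, Task 2@1, Task 3@1, Task 4@1, Task 5@1, Task 6@1, Task 7@1.
Load per day: day 1: 20, day 2: 16, day 3: 4, day 4: 0, day 5: 0.
Peak is 20.

20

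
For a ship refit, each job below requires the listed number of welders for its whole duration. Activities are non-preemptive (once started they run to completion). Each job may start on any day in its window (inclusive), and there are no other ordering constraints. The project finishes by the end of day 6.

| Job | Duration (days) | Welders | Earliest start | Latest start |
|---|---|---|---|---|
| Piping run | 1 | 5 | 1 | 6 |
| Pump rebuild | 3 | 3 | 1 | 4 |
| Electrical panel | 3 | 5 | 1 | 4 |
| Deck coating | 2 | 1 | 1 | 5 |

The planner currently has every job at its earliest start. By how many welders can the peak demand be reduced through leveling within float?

6

Early-start peak: d1:14  d2:9  d3:8  d4:0  d5:0  d6:0 ⇒ 14.
Leveled (Piping run@1, Pump rebuild@1, Electrical panel@2, Deck coating@4): d1:8  d2:8  d3:8  d4:6  d5:1  d6:0 ⇒ 8.
Reduction 14 − 8 = 6.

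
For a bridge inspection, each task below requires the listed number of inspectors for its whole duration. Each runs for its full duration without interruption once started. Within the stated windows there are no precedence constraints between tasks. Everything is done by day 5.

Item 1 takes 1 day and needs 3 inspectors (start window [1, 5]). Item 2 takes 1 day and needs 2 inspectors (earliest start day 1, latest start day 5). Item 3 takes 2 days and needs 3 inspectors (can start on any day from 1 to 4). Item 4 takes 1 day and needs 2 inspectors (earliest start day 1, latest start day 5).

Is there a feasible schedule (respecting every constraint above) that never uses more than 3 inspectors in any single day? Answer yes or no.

Schedule Item 1@1, Item 2@2, Item 3@3, Item 4@5: d1:3  d2:2  d3:3  d4:3  d5:2 — peak 3 ≤ 3.

yes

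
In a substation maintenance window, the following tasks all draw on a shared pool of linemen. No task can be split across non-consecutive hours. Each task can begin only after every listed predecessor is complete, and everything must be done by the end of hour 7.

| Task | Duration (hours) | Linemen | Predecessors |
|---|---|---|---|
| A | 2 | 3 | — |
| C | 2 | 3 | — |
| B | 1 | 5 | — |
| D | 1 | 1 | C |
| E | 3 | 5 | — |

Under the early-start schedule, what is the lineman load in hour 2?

11

At early start, hour 2 has: A, C, E.
Demand: 3 + 3 + 5 = 11.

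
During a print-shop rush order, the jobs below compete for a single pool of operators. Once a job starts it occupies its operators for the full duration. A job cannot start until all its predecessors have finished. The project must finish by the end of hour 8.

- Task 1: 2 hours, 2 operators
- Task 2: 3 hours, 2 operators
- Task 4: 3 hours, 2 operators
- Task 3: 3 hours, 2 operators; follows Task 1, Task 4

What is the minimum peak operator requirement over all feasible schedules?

4

Early-start (Task 1@1, Task 2@1, Task 4@1, Task 3@4) gives peak 6: h1:6  h2:6  h3:4  h4:2  h5:2  h6:2  h7:0  h8:0.
Shift Task 4→3, Task 3→6.
Schedule Task 1@1, Task 2@1, Task 4@3, Task 3@6: h1:4  h2:4  h3:4  h4:2  h5:2  h6:2  h7:2  h8:2 — peak 4.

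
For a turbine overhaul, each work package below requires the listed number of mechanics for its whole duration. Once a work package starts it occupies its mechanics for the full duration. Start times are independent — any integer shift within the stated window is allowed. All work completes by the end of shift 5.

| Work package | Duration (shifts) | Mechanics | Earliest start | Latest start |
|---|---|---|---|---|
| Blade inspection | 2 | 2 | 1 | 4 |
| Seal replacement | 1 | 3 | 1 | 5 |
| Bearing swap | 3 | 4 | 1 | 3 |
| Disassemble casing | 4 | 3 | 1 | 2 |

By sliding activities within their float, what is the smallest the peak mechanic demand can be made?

Early-start (Blade inspection@1, Seal replacement@1, Bearing swap@1, Disassemble casing@1) gives peak 12: s1:12  s2:9  s3:7  s4:3  s5:0.
Shift Bearing swap→3, Disassemble casing→2.
Schedule Blade inspection@1, Seal replacement@1, Bearing swap@3, Disassemble casing@2: s1:5  s2:5  s3:7  s4:7  s5:7 — peak 7.
Total mechanic-shifts = 31 over 5 shifts ⇒ peak ≥ ⌈31/5⌉ = 7, so 7 is optimal.

7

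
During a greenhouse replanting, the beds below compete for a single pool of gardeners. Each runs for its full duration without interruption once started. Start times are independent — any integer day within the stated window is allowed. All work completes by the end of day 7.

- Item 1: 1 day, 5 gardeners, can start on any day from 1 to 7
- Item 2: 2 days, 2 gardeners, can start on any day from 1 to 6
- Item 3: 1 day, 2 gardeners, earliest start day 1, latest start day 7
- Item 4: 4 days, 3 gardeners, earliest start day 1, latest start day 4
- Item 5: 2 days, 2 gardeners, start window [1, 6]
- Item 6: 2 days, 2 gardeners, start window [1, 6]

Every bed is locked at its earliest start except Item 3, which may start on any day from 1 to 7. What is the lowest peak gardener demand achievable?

14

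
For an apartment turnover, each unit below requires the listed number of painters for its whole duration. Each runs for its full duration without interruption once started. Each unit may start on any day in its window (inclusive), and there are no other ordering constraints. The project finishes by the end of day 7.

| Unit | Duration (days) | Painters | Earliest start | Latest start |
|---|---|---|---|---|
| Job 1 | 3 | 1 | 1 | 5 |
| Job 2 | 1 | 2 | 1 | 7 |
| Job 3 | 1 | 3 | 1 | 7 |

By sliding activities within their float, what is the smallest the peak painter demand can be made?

3

Early-start (Job 1@1, Job 2@1, Job 3@1) gives peak 6: d1:6  d2:1  d3:1  d4:0  d5:0  d6:0  d7:0.
Shift Job 3→4.
Schedule Job 1@1, Job 2@1, Job 3@4: d1:3  d2:1  d3:1  d4:3  d5:0  d6:0  d7:0 — peak 3.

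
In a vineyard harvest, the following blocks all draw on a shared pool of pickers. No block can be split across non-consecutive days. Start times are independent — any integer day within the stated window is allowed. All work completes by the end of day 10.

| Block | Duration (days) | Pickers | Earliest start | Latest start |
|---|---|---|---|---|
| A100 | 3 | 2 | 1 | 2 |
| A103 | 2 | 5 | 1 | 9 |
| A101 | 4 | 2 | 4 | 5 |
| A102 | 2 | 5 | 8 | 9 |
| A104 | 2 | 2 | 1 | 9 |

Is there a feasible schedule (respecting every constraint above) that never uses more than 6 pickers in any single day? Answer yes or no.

The minimum achievable peak is 7; 6 < 7, so no feasible schedule stays within the cap.

no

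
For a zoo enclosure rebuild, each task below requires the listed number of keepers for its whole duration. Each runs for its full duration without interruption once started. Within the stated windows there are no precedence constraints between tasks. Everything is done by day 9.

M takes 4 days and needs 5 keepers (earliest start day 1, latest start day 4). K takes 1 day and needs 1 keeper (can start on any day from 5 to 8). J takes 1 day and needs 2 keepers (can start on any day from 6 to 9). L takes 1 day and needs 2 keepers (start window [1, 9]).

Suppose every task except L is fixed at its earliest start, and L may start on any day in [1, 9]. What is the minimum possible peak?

L@1: d1:7  d2:5  d3:5  d4:5  d5:1  d6:2  d7:0  d8:0  d9:0 → peak 7
L@2: d1:5  d2:7  d3:5  d4:5  d5:1  d6:2  d7:0  d8:0  d9:0 → peak 7
L@3: d1:5  d2:5  d3:7  d4:5  d5:1  d6:2  d7:0  d8:0  d9:0 → peak 7
L@4: d1:5  d2:5  d3:5  d4:7  d5:1  d6:2  d7:0  d8:0  d9:0 → peak 7
L@5: d1:5  d2:5  d3:5  d4:5  d5:3  d6:2  d7:0  d8:0  d9:0 → peak 5
L@6: d1:5  d2:5  d3:5  d4:5  d5:1  d6:4  d7:0  d8:0  d9:0 → peak 5
L@7: d1:5  d2:5  d3:5  d4:5  d5:1  d6:2  d7:2  d8:0  d9:0 → peak 5
L@8: d1:5  d2:5  d3:5  d4:5  d5:1  d6:2  d7:0  d8:2  d9:0 → peak 5
L@9: d1:5  d2:5  d3:5  d4:5  d5:1  d6:2  d7:0  d8:0  d9:2 → peak 5
Best is L@5, peak 5.

5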